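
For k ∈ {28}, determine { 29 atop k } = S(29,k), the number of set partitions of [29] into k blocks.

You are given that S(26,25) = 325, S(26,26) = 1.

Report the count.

i=27: T(27,26)=325+26·1=351 | T(27,27)=1+27·0=1
i=28: T(28,27)=351+27·1=378 | T(28,28)=1+28·0=1
i=29: T(29,28)=378+28·1=406
Read S(29,28) = 406.

406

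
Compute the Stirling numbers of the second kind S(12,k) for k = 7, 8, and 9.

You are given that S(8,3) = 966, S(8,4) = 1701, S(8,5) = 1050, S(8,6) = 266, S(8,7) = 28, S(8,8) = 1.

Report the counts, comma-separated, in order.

r9: T_9,4=4×1701+966=7770; T_9,5=5×1050+1701=6951; T_9,6=6×266+1050=2646; T_9,7=7×28+266=462; T_9,8=8×1+28=36; T_9,9=9×0+1=1
r10: T_10,5=5×6951+7770=42525; T_10,6=6×2646+6951=22827; T_10,7=7×462+2646=5880; T_10,8=8×36+462=750; T_10,9=9×1+36=45
r11: T_11,6=6×22827+42525=179487; T_11,7=7×5880+22827=63987; T_11,8=8×750+5880=11880; T_11,9=9×45+750=1155
r12: T_12,7=7×63987+179487=627396; T_12,8=8×11880+63987=159027; T_12,9=9×1155+11880=22275
Read S(12,7) = 627396, S(12,8) = 159027, S(12,9) = 22275.

627396, 159027, 22275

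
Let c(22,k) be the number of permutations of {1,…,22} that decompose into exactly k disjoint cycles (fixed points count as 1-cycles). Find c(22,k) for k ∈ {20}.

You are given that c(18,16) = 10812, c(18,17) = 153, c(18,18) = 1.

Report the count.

r19: T_19,17=18×153+10812=13566; T_19,18=18×1+153=171; T_19,19=18×0+1=1
r20: T_20,18=19×171+13566=16815; T_20,19=19×1+171=190; T_20,20=19×0+1=1
r21: T_21,19=20×190+16815=20615; T_21,20=20×1+190=210
r22: T_22,20=21×210+20615=25025
Read c(22,20) = 25025.

25025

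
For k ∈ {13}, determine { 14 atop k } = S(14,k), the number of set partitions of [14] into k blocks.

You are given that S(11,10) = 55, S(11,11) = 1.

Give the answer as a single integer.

91

r12: T_12,11=11×1+55=66; T_12,12=12×0+1=1
r13: T_13,12=12×1+66=78; T_13,13=13×0+1=1
r14: T_14,13=13×1+78=91
Read S(14,13) = 91.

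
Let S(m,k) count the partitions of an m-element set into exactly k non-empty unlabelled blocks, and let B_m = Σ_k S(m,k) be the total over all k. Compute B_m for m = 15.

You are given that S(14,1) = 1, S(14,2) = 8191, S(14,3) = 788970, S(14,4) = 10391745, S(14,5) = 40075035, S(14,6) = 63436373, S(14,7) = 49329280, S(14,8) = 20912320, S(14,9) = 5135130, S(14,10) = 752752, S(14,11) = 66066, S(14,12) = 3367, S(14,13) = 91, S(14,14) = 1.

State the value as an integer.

1382958545

row 15: T[15][1]=1·1+0=1  T[15][2]=2·8191+1=16383  T[15][3]=3·788970+8191=2375101  T[15][4]=4·10391745+788970=42355950  T[15][5]=5·40075035+10391745=210766920  T[15][6]=6·63436373+40075035=420693273  T[15][7]=7·49329280+63436373=408741333  T[15][8]=8·20912320+49329280=216627840  T[15][9]=9·5135130+20912320=67128490  T[15][10]=10·752752+5135130=12662650  T[15][11]=11·66066+752752=1479478  T[15][12]=12·3367+66066=106470  T[15][13]=13·91+3367=4550  T[15][14]=14·1+91=105  T[15][15]=15·0+1=1
B_15 = ΣS(15,k) = 1+16383+2375101+42355950+210766920+420693273+408741333+216627840+67128490+12662650+1479478+106470+4550+105+1 = 1382958545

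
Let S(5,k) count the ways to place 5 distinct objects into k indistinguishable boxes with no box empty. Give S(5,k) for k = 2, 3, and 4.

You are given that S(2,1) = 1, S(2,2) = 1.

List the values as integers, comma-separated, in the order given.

15, 25, 10

r3: T_3,1=1×1+0=1; T_3,2=2×1+1=3; T_3,3=3×0+1=1
r4: T_4,1=1×1+0=1; T_4,2=2×3+1=7; T_4,3=3×1+3=6; T_4,4=4×0+1=1
r5: T_5,2=2×7+1=15; T_5,3=3×6+7=25; T_5,4=4×1+6=10
Read S(5,2) = 15, S(5,3) = 25, S(5,4) = 10.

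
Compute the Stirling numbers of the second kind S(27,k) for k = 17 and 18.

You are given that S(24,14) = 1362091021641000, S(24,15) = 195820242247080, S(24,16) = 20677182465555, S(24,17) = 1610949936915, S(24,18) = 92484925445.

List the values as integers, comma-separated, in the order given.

35569317763922670, 3270191625210510

i=25: T(25,15)=1362091021641000+15·195820242247080=4299394655347200 | T(25,16)=195820242247080+16·20677182465555=526655161695960 | T(25,17)=20677182465555+17·1610949936915=48063331393110 | T(25,18)=1610949936915+18·92484925445=3275678594925
i=26: T(26,16)=4299394655347200+16·526655161695960=12725877242482560 | T(26,17)=526655161695960+17·48063331393110=1343731795378830 | T(26,18)=48063331393110+18·3275678594925=107025546101760
i=27: T(27,17)=12725877242482560+17·1343731795378830=35569317763922670 | T(27,18)=1343731795378830+18·107025546101760=3270191625210510
Read S(27,17) = 35569317763922670, S(27,18) = 3270191625210510.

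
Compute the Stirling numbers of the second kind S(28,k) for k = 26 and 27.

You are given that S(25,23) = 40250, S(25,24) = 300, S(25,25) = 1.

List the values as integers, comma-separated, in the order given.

64701, 378

[26] T[26,24]:24*300+40250=47450 · T[26,25]:25*1+300=325 · T[26,26]:26*0+1=1
[27] T[27,25]:25*325+47450=55575 · T[27,26]:26*1+325=351 · T[27,27]:27*0+1=1
[28] T[28,26]:26*351+55575=64701 · T[28,27]:27*1+351=378
Read S(28,26) = 64701, S(28,27) = 378.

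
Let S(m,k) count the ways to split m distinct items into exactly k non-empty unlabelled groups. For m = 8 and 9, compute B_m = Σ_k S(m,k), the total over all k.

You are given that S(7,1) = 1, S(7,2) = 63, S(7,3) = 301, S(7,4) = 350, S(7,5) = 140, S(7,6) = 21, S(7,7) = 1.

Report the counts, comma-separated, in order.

row 8: T[8][1]=1·1+0=1  T[8][2]=2·63+1=127  T[8][3]=3·301+63=966  T[8][4]=4·350+301=1701  T[8][5]=5·140+350=1050  T[8][6]=6·21+140=266  T[8][7]=7·1+21=28  T[8][8]=8·0+1=1
row 9: T[9][1]=1·1+0=1  T[9][2]=2·127+1=255  T[9][3]=3·966+127=3025  T[9][4]=4·1701+966=7770  T[9][5]=5·1050+1701=6951  T[9][6]=6·266+1050=2646  T[9][7]=7·28+266=462  T[9][8]=8·1+28=36  T[9][9]=9·0+1=1
B_8 = ΣS(8,k) = 1+127+966+1701+1050+266+28+1 = 4140
B_9 = ΣS(9,k) = 1+255+3025+7770+6951+2646+462+36+1 = 21147

4140, 21147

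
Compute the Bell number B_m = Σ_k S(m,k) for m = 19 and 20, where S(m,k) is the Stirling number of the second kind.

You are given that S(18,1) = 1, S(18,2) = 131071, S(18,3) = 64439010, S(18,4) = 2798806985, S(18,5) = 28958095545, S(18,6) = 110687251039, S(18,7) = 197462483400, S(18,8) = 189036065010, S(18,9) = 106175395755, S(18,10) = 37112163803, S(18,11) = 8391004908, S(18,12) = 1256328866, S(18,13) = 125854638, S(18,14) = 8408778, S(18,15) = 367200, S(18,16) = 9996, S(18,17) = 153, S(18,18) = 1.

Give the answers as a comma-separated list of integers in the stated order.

5832742205057, 51724158235372

i=19: T(19,1)=0+1·1=1 | T(19,2)=1+2·131071=262143 | T(19,3)=131071+3·64439010=193448101 | T(19,4)=64439010+4·2798806985=11259666950 | T(19,5)=2798806985+5·28958095545=147589284710 | T(19,6)=28958095545+6·110687251039=693081601779 | T(19,7)=110687251039+7·197462483400=1492924634839 | T(19,8)=197462483400+8·189036065010=1709751003480 | T(19,9)=189036065010+9·106175395755=1144614626805 | T(19,10)=106175395755+10·37112163803=477297033785 | T(19,11)=37112163803+11·8391004908=129413217791 | T(19,12)=8391004908+12·1256328866=23466951300 | T(19,13)=1256328866+13·125854638=2892439160 | T(19,14)=125854638+14·8408778=243577530 | T(19,15)=8408778+15·367200=13916778 | T(19,16)=367200+16·9996=527136 | T(19,17)=9996+17·153=12597 | T(19,18)=153+18·1=171 | T(19,19)=1+19·0=1
i=20: T(20,1)=0+1·1=1 | T(20,2)=1+2·262143=524287 | T(20,3)=262143+3·193448101=580606446 | T(20,4)=193448101+4·11259666950=45232115901 | T(20,5)=11259666950+5·147589284710=749206090500 | T(20,6)=147589284710+6·693081601779=4306078895384 | T(20,7)=693081601779+7·1492924634839=11143554045652 | T(20,8)=1492924634839+8·1709751003480=15170932662679 | T(20,9)=1709751003480+9·1144614626805=12011282644725 | T(20,10)=1144614626805+10·477297033785=5917584964655 | T(20,11)=477297033785+11·129413217791=1900842429486 | T(20,12)=129413217791+12·23466951300=411016633391 | T(20,13)=23466951300+13·2892439160=61068660380 | T(20,14)=2892439160+14·243577530=6302524580 | T(20,15)=243577530+15·13916778=452329200 | T(20,16)=13916778+16·527136=22350954 | T(20,17)=527136+17·12597=741285 | T(20,18)=12597+18·171=15675 | T(20,19)=171+19·1=190 | T(20,20)=1+20·0=1
B_19 = ΣS(19,k) = 1+262143+193448101+11259666950+147589284710+693081601779+1492924634839+1709751003480+1144614626805+477297033785+129413217791+23466951300+2892439160+243577530+13916778+527136+12597+171+1 = 5832742205057
B_20 = ΣS(20,k) = 1+524287+580606446+45232115901+749206090500+4306078895384+11143554045652+15170932662679+12011282644725+5917584964655+1900842429486+411016633391+61068660380+6302524580+452329200+22350954+741285+15675+190+1 = 51724158235372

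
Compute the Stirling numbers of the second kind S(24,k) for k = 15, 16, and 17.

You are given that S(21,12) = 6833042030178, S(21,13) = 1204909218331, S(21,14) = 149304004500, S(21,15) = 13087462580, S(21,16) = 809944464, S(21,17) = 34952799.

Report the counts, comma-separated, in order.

195820242247080, 20677182465555, 1610949936915

i=22: T(22,13)=6833042030178+13·1204909218331=22496861868481 | T(22,14)=1204909218331+14·149304004500=3295165281331 | T(22,15)=149304004500+15·13087462580=345615943200 | T(22,16)=13087462580+16·809944464=26046574004 | T(22,17)=809944464+17·34952799=1404142047
i=23: T(23,14)=22496861868481+14·3295165281331=68629175807115 | T(23,15)=3295165281331+15·345615943200=8479404429331 | T(23,16)=345615943200+16·26046574004=762361127264 | T(23,17)=26046574004+17·1404142047=49916988803
i=24: T(24,15)=68629175807115+15·8479404429331=195820242247080 | T(24,16)=8479404429331+16·762361127264=20677182465555 | T(24,17)=762361127264+17·49916988803=1610949936915
Read S(24,15) = 195820242247080, S(24,16) = 20677182465555, S(24,17) = 1610949936915.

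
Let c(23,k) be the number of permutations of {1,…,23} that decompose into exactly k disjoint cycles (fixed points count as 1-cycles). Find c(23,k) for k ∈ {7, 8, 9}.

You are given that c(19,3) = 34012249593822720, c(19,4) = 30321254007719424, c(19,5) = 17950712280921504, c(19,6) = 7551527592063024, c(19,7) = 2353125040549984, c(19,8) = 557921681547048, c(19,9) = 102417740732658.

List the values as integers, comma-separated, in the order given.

r20: T_20,4=19×30321254007719424+34012249593822720=610116075740491776; T_20,5=19×17950712280921504+30321254007719424=371384787345228000; T_20,6=19×7551527592063024+17950712280921504=161429736530118960; T_20,7=19×2353125040549984+7551527592063024=52260903362512720; T_20,8=19×557921681547048+2353125040549984=12953636989943896; T_20,9=19×102417740732658+557921681547048=2503858755467550
r21: T_21,5=20×371384787345228000+610116075740491776=8037811822645051776; T_21,6=20×161429736530118960+371384787345228000=3599979517947607200; T_21,7=20×52260903362512720+161429736530118960=1206647803780373360; T_21,8=20×12953636989943896+52260903362512720=311333643161390640; T_21,9=20×2503858755467550+12953636989943896=63030812099294896
r22: T_22,6=21×3599979517947607200+8037811822645051776=83637381699544802976; T_22,7=21×1206647803780373360+3599979517947607200=28939583397335447760; T_22,8=21×311333643161390640+1206647803780373360=7744654310169576800; T_22,9=21×63030812099294896+311333643161390640=1634980697246583456
r23: T_23,7=22×28939583397335447760+83637381699544802976=720308216440924653696; T_23,8=22×7744654310169576800+28939583397335447760=199321978221066137360; T_23,9=22×1634980697246583456+7744654310169576800=43714229649594412832
Read c(23,7) = 720308216440924653696, c(23,8) = 199321978221066137360, c(23,9) = 43714229649594412832.

720308216440924653696, 199321978221066137360, 43714229649594412832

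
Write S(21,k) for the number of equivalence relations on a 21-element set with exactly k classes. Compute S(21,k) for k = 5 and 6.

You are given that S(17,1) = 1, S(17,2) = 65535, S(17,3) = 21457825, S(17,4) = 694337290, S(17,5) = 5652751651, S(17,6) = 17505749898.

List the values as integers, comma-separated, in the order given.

3791262568401, 26585679462804

@18  (18,2):65535·2+1→131071, (18,3):21457825·3+65535→64439010, (18,4):694337290·4+21457825→2798806985, (18,5):5652751651·5+694337290→28958095545, (18,6):17505749898·6+5652751651→110687251039
@19  (19,3):64439010·3+131071→193448101, (19,4):2798806985·4+64439010→11259666950, (19,5):28958095545·5+2798806985→147589284710, (19,6):110687251039·6+28958095545→693081601779
@20  (20,4):11259666950·4+193448101→45232115901, (20,5):147589284710·5+11259666950→749206090500, (20,6):693081601779·6+147589284710→4306078895384
@21  (21,5):749206090500·5+45232115901→3791262568401, (21,6):4306078895384·6+749206090500→26585679462804
Read S(21,5) = 3791262568401, S(21,6) = 26585679462804.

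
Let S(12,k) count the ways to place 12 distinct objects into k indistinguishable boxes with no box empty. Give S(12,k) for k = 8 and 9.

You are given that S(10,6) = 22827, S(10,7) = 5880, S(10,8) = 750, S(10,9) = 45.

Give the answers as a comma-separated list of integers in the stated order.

159027, 22275

row 11: T[11][7]=7·5880+22827=63987  T[11][8]=8·750+5880=11880  T[11][9]=9·45+750=1155
row 12: T[12][8]=8·11880+63987=159027  T[12][9]=9·1155+11880=22275
Read S(12,8) = 159027, S(12,9) = 22275.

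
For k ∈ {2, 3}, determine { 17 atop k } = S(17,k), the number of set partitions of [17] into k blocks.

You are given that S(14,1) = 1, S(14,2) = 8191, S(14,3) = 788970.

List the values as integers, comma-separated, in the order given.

65535, 21457825

row 15: T[15][1]=1·1+0=1  T[15][2]=2·8191+1=16383  T[15][3]=3·788970+8191=2375101
row 16: T[16][1]=1·1+0=1  T[16][2]=2·16383+1=32767  T[16][3]=3·2375101+16383=7141686
row 17: T[17][2]=2·32767+1=65535  T[17][3]=3·7141686+32767=21457825
Read S(17,2) = 65535, S(17,3) = 21457825.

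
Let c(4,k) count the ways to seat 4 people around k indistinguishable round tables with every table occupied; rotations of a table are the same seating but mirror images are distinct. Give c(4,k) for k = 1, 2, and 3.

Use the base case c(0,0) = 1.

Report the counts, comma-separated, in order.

6, 11, 6

i=1: T(1,1)=1+0·0=1
i=2: T(2,1)=0+1·1=1 | T(2,2)=1+1·0=1
i=3: T(3,1)=0+2·1=2 | T(3,2)=1+2·1=3 | T(3,3)=1+2·0=1
i=4: T(4,1)=0+3·2=6 | T(4,2)=2+3·3=11 | T(4,3)=3+3·1=6
Read c(4,1) = 6, c(4,2) = 11, c(4,3) = 6.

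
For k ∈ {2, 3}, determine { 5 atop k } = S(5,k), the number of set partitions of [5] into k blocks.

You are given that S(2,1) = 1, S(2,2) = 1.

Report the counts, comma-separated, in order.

15, 25

[3] T[3,1]:1*1+0=1 · T[3,2]:2*1+1=3 · T[3,3]:3*0+1=1
[4] T[4,1]:1*1+0=1 · T[4,2]:2*3+1=7 · T[4,3]:3*1+3=6
[5] T[5,2]:2*7+1=15 · T[5,3]:3*6+7=25
Read S(5,2) = 15, S(5,3) = 25.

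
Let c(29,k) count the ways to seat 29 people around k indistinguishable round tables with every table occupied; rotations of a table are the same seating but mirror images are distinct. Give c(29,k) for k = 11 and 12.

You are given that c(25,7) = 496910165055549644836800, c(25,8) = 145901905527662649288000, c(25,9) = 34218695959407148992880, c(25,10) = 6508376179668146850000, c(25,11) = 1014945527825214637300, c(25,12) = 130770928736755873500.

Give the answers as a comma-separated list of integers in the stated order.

1142413073615783087483702480, 170857232541629621904997080

@26  (26,8):145901905527662649288000·25+496910165055549644836800→4144457803247115877036800, (26,9):34218695959407148992880·25+145901905527662649288000→1001369304512841374110000, (26,10):6508376179668146850000·25+34218695959407148992880→196928100451110820242880, (26,11):1014945527825214637300·25+6508376179668146850000→31882014375298512782500, (26,12):130770928736755873500·25+1014945527825214637300→4284218746244111474800
@27  (27,9):1001369304512841374110000·26+4144457803247115877036800→30180059720580991603896800, (27,10):196928100451110820242880·26+1001369304512841374110000→6121499916241722700424880, (27,11):31882014375298512782500·26+196928100451110820242880→1025860474208872152587880, (27,12):4284218746244111474800·26+31882014375298512782500→143271701777645411127300
@28  (28,10):6121499916241722700424880·27+30180059720580991603896800→195460557459107504515368560, (28,11):1025860474208872152587880·27+6121499916241722700424880→33819732719881270820297640, (28,12):143271701777645411127300·27+1025860474208872152587880→4894196422205298253024980
@29  (29,11):33819732719881270820297640·28+195460557459107504515368560→1142413073615783087483702480, (29,12):4894196422205298253024980·28+33819732719881270820297640→170857232541629621904997080
Read c(29,11) = 1142413073615783087483702480, c(29,12) = 170857232541629621904997080.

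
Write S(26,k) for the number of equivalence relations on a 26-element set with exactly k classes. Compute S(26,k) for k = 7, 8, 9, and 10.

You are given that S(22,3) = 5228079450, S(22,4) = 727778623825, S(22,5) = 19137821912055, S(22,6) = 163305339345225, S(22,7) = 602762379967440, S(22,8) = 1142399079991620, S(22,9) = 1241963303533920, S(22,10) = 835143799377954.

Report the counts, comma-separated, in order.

1631853797991016600, 5749622251945664950, 11201516780955125625, 13199555372846848005

[23] T[23,4]:4*727778623825+5228079450=2916342574750 · T[23,5]:5*19137821912055+727778623825=96416888184100 · T[23,6]:6*163305339345225+19137821912055=998969857983405 · T[23,7]:7*602762379967440+163305339345225=4382641999117305 · T[23,8]:8*1142399079991620+602762379967440=9741955019900400 · T[23,9]:9*1241963303533920+1142399079991620=12320068811796900 · T[23,10]:10*835143799377954+1241963303533920=9593401297313460
[24] T[24,5]:5*96416888184100+2916342574750=485000783495250 · T[24,6]:6*998969857983405+96416888184100=6090236036084530 · T[24,7]:7*4382641999117305+998969857983405=31677463851804540 · T[24,8]:8*9741955019900400+4382641999117305=82318282158320505 · T[24,9]:9*12320068811796900+9741955019900400=120622574326072500 · T[24,10]:10*9593401297313460+12320068811796900=108254081784931500
[25] T[25,6]:6*6090236036084530+485000783495250=37026417000002430 · T[25,7]:7*31677463851804540+6090236036084530=227832482998716310 · T[25,8]:8*82318282158320505+31677463851804540=690223721118368580 · T[25,9]:9*120622574326072500+82318282158320505=1167921451092973005 · T[25,10]:10*108254081784931500+120622574326072500=1203163392175387500
[26] T[26,7]:7*227832482998716310+37026417000002430=1631853797991016600 · T[26,8]:8*690223721118368580+227832482998716310=5749622251945664950 · T[26,9]:9*1167921451092973005+690223721118368580=11201516780955125625 · T[26,10]:10*1203163392175387500+1167921451092973005=13199555372846848005
Read S(26,7) = 1631853797991016600, S(26,8) = 5749622251945664950, S(26,9) = 11201516780955125625, S(26,10) = 13199555372846848005.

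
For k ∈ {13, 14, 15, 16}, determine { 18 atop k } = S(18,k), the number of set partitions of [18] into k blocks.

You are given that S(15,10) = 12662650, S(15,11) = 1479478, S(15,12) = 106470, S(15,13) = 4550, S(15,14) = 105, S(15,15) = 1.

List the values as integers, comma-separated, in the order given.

[16] T[16,11]:11*1479478+12662650=28936908 · T[16,12]:12*106470+1479478=2757118 · T[16,13]:13*4550+106470=165620 · T[16,14]:14*105+4550=6020 · T[16,15]:15*1+105=120 · T[16,16]:16*0+1=1
[17] T[17,12]:12*2757118+28936908=62022324 · T[17,13]:13*165620+2757118=4910178 · T[17,14]:14*6020+165620=249900 · T[17,15]:15*120+6020=7820 · T[17,16]:16*1+120=136
[18] T[18,13]:13*4910178+62022324=125854638 · T[18,14]:14*249900+4910178=8408778 · T[18,15]:15*7820+249900=367200 · T[18,16]:16*136+7820=9996
Read S(18,13) = 125854638, S(18,14) = 8408778, S(18,15) = 367200, S(18,16) = 9996.

125854638, 8408778, 367200, 9996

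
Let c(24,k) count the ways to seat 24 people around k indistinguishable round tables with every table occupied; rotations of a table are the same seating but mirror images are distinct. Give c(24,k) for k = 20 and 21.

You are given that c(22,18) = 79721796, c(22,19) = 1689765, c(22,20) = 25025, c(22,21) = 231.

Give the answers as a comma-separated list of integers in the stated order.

[23] T[23,19]:22*1689765+79721796=116896626 · T[23,20]:22*25025+1689765=2240315 · T[23,21]:22*231+25025=30107
[24] T[24,20]:23*2240315+116896626=168423871 · T[24,21]:23*30107+2240315=2932776
Read c(24,20) = 168423871, c(24,21) = 2932776.

168423871, 2932776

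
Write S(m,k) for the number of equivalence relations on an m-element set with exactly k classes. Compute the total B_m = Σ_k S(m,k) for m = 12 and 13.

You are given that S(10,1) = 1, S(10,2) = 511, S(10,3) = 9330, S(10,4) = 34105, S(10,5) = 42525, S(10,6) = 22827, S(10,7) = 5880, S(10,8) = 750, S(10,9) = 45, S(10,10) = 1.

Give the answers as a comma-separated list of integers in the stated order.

4213597, 27644437

i=11: T(11,1)=0+1·1=1 | T(11,2)=1+2·511=1023 | T(11,3)=511+3·9330=28501 | T(11,4)=9330+4·34105=145750 | T(11,5)=34105+5·42525=246730 | T(11,6)=42525+6·22827=179487 | T(11,7)=22827+7·5880=63987 | T(11,8)=5880+8·750=11880 | T(11,9)=750+9·45=1155 | T(11,10)=45+10·1=55 | T(11,11)=1+11·0=1
i=12: T(12,1)=0+1·1=1 | T(12,2)=1+2·1023=2047 | T(12,3)=1023+3·28501=86526 | T(12,4)=28501+4·145750=611501 | T(12,5)=145750+5·246730=1379400 | T(12,6)=246730+6·179487=1323652 | T(12,7)=179487+7·63987=627396 | T(12,8)=63987+8·11880=159027 | T(12,9)=11880+9·1155=22275 | T(12,10)=1155+10·55=1705 | T(12,11)=55+11·1=66 | T(12,12)=1+12·0=1
i=13: T(13,1)=0+1·1=1 | T(13,2)=1+2·2047=4095 | T(13,3)=2047+3·86526=261625 | T(13,4)=86526+4·611501=2532530 | T(13,5)=611501+5·1379400=7508501 | T(13,6)=1379400+6·1323652=9321312 | T(13,7)=1323652+7·627396=5715424 | T(13,8)=627396+8·159027=1899612 | T(13,9)=159027+9·22275=359502 | T(13,10)=22275+10·1705=39325 | T(13,11)=1705+11·66=2431 | T(13,12)=66+12·1=78 | T(13,13)=1+13·0=1
B_12 = ΣS(12,k) = 1+2047+86526+611501+1379400+1323652+627396+159027+22275+1705+66+1 = 4213597
B_13 = ΣS(13,k) = 1+4095+261625+2532530+7508501+9321312+5715424+1899612+359502+39325+2431+78+1 = 27644437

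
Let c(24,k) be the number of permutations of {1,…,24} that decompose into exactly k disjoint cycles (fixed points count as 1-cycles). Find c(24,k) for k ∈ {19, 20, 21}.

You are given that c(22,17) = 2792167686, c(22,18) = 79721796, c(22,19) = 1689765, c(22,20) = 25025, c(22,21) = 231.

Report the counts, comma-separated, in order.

[23] T[23,18]:22*79721796+2792167686=4546047198 · T[23,19]:22*1689765+79721796=116896626 · T[23,20]:22*25025+1689765=2240315 · T[23,21]:22*231+25025=30107
[24] T[24,19]:23*116896626+4546047198=7234669596 · T[24,20]:23*2240315+116896626=168423871 · T[24,21]:23*30107+2240315=2932776
Read c(24,19) = 7234669596, c(24,20) = 168423871, c(24,21) = 2932776.

7234669596, 168423871, 2932776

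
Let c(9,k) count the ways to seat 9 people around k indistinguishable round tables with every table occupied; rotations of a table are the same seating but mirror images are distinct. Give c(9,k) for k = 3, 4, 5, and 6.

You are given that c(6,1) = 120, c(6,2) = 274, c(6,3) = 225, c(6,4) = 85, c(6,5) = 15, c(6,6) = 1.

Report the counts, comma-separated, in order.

118124, 67284, 22449, 4536

r7: T_7,1=6×120+0=720; T_7,2=6×274+120=1764; T_7,3=6×225+274=1624; T_7,4=6×85+225=735; T_7,5=6×15+85=175; T_7,6=6×1+15=21
r8: T_8,2=7×1764+720=13068; T_8,3=7×1624+1764=13132; T_8,4=7×735+1624=6769; T_8,5=7×175+735=1960; T_8,6=7×21+175=322
r9: T_9,3=8×13132+13068=118124; T_9,4=8×6769+13132=67284; T_9,5=8×1960+6769=22449; T_9,6=8×322+1960=4536
Read c(9,3) = 118124, c(9,4) = 67284, c(9,5) = 22449, c(9,6) = 4536.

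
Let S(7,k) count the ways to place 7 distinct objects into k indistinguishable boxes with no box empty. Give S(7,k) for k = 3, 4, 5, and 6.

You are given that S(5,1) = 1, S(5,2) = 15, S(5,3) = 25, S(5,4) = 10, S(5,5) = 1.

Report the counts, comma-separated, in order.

301, 350, 140, 21

@6  (6,2):15·2+1→31, (6,3):25·3+15→90, (6,4):10·4+25→65, (6,5):1·5+10→15, (6,6):0·6+1→1
@7  (7,3):90·3+31→301, (7,4):65·4+90→350, (7,5):15·5+65→140, (7,6):1·6+15→21
Read S(7,3) = 301, S(7,4) = 350, S(7,5) = 140, S(7,6) = 21.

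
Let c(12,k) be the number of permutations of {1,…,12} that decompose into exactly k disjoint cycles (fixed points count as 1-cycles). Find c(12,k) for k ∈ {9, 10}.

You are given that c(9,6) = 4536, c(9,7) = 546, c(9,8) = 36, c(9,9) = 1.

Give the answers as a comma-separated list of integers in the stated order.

32670, 1925

i=10: T(10,7)=4536+9·546=9450 | T(10,8)=546+9·36=870 | T(10,9)=36+9·1=45 | T(10,10)=1+9·0=1
i=11: T(11,8)=9450+10·870=18150 | T(11,9)=870+10·45=1320 | T(11,10)=45+10·1=55
i=12: T(12,9)=18150+11·1320=32670 | T(12,10)=1320+11·55=1925
Read c(12,9) = 32670, c(12,10) = 1925.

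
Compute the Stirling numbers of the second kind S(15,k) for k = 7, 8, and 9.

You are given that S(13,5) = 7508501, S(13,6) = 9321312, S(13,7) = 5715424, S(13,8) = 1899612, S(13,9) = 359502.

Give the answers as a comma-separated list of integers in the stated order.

row 14: T[14][6]=6·9321312+7508501=63436373  T[14][7]=7·5715424+9321312=49329280  T[14][8]=8·1899612+5715424=20912320  T[14][9]=9·359502+1899612=5135130
row 15: T[15][7]=7·49329280+63436373=408741333  T[15][8]=8·20912320+49329280=216627840  T[15][9]=9·5135130+20912320=67128490
Read S(15,7) = 408741333, S(15,8) = 216627840, S(15,9) = 67128490.

408741333, 216627840, 67128490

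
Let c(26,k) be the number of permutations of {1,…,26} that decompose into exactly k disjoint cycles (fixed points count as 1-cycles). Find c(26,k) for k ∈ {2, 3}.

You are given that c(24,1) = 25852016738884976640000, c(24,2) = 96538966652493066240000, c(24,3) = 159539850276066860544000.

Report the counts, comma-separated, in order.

59190128811701203599360000, 100480171548351161548800000

[25] T[25,1]:24*25852016738884976640000+0=620448401733239439360000 · T[25,2]:24*96538966652493066240000+25852016738884976640000=2342787216398718566400000 · T[25,3]:24*159539850276066860544000+96538966652493066240000=3925495373278097719296000
[26] T[26,2]:25*2342787216398718566400000+620448401733239439360000=59190128811701203599360000 · T[26,3]:25*3925495373278097719296000+2342787216398718566400000=100480171548351161548800000
Read c(26,2) = 59190128811701203599360000, c(26,3) = 100480171548351161548800000.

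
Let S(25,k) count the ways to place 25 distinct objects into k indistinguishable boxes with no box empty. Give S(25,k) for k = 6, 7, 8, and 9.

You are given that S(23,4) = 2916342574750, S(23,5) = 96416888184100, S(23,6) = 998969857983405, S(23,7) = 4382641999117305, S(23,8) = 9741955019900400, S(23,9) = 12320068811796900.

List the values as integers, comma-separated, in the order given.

37026417000002430, 227832482998716310, 690223721118368580, 1167921451092973005

r24: T_24,5=5×96416888184100+2916342574750=485000783495250; T_24,6=6×998969857983405+96416888184100=6090236036084530; T_24,7=7×4382641999117305+998969857983405=31677463851804540; T_24,8=8×9741955019900400+4382641999117305=82318282158320505; T_24,9=9×12320068811796900+9741955019900400=120622574326072500
r25: T_25,6=6×6090236036084530+485000783495250=37026417000002430; T_25,7=7×31677463851804540+6090236036084530=227832482998716310; T_25,8=8×82318282158320505+31677463851804540=690223721118368580; T_25,9=9×120622574326072500+82318282158320505=1167921451092973005
Read S(25,6) = 37026417000002430, S(25,7) = 227832482998716310, S(25,8) = 690223721118368580, S(25,9) = 1167921451092973005.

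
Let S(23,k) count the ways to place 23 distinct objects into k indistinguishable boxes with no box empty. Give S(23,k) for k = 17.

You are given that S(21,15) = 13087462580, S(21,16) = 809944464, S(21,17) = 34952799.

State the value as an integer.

[22] T[22,16]:16*809944464+13087462580=26046574004 · T[22,17]:17*34952799+809944464=1404142047
[23] T[23,17]:17*1404142047+26046574004=49916988803
Read S(23,17) = 49916988803.

49916988803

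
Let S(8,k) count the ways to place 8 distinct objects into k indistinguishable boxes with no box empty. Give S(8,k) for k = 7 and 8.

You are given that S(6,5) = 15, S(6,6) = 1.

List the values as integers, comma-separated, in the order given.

row 7: T[7][6]=6·1+15=21  T[7][7]=7·0+1=1
row 8: T[8][7]=7·1+21=28  T[8][8]=8·0+1=1
Read S(8,7) = 28, S(8,8) = 1.

28, 1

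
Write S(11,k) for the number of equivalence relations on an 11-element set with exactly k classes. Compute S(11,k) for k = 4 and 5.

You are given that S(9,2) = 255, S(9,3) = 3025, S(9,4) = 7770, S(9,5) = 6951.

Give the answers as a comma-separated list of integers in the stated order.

145750, 246730

row 10: T[10][3]=3·3025+255=9330  T[10][4]=4·7770+3025=34105  T[10][5]=5·6951+7770=42525
row 11: T[11][4]=4·34105+9330=145750  T[11][5]=5·42525+34105=246730
Read S(11,4) = 145750, S(11,5) = 246730.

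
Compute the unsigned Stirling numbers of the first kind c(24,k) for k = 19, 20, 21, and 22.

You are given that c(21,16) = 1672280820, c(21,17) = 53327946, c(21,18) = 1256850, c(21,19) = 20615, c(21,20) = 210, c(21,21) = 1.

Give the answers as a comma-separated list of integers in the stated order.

7234669596, 168423871, 2932776, 35926

i=22: T(22,17)=1672280820+21·53327946=2792167686 | T(22,18)=53327946+21·1256850=79721796 | T(22,19)=1256850+21·20615=1689765 | T(22,20)=20615+21·210=25025 | T(22,21)=210+21·1=231 | T(22,22)=1+21·0=1
i=23: T(23,18)=2792167686+22·79721796=4546047198 | T(23,19)=79721796+22·1689765=116896626 | T(23,20)=1689765+22·25025=2240315 | T(23,21)=25025+22·231=30107 | T(23,22)=231+22·1=253
i=24: T(24,19)=4546047198+23·116896626=7234669596 | T(24,20)=116896626+23·2240315=168423871 | T(24,21)=2240315+23·30107=2932776 | T(24,22)=30107+23·253=35926
Read c(24,19) = 7234669596, c(24,20) = 168423871, c(24,21) = 2932776, c(24,22) = 35926.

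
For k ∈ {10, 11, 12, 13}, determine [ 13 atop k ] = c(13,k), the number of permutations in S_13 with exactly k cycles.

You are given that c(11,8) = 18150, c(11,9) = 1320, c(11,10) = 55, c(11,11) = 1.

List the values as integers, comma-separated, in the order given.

r12: T_12,9=11×1320+18150=32670; T_12,10=11×55+1320=1925; T_12,11=11×1+55=66; T_12,12=11×0+1=1
r13: T_13,10=12×1925+32670=55770; T_13,11=12×66+1925=2717; T_13,12=12×1+66=78; T_13,13=12×0+1=1
Read c(13,10) = 55770, c(13,11) = 2717, c(13,12) = 78, c(13,13) = 1.

55770, 2717, 78, 1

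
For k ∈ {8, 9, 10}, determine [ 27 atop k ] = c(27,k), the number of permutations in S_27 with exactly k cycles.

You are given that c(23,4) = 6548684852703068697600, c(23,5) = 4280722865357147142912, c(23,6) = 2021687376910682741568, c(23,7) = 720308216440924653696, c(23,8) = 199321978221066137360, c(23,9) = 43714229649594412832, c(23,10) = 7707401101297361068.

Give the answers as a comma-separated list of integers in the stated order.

121502371102392939781636800, 30180059720580991603896800, 6121499916241722700424880

i=24: T(24,5)=6548684852703068697600+23·4280722865357147142912=105005310755917452984576 | T(24,6)=4280722865357147142912+23·2021687376910682741568=50779532534302850198976 | T(24,7)=2021687376910682741568+23·720308216440924653696=18588776355051949776576 | T(24,8)=720308216440924653696+23·199321978221066137360=5304713715525445812976 | T(24,9)=199321978221066137360+23·43714229649594412832=1204749260161737632496 | T(24,10)=43714229649594412832+23·7707401101297361068=220984454979433717396
i=25: T(25,6)=105005310755917452984576+24·50779532534302850198976=1323714091579185857760000 | T(25,7)=50779532534302850198976+24·18588776355051949776576=496910165055549644836800 | T(25,8)=18588776355051949776576+24·5304713715525445812976=145901905527662649288000 | T(25,9)=5304713715525445812976+24·1204749260161737632496=34218695959407148992880 | T(25,10)=1204749260161737632496+24·220984454979433717396=6508376179668146850000
i=26: T(26,7)=1323714091579185857760000+25·496910165055549644836800=13746468217967926978680000 | T(26,8)=496910165055549644836800+25·145901905527662649288000=4144457803247115877036800 | T(26,9)=145901905527662649288000+25·34218695959407148992880=1001369304512841374110000 | T(26,10)=34218695959407148992880+25·6508376179668146850000=196928100451110820242880
i=27: T(27,8)=13746468217967926978680000+26·4144457803247115877036800=121502371102392939781636800 | T(27,9)=4144457803247115877036800+26·1001369304512841374110000=30180059720580991603896800 | T(27,10)=1001369304512841374110000+26·196928100451110820242880=6121499916241722700424880
Read c(27,8) = 121502371102392939781636800, c(27,9) = 30180059720580991603896800, c(27,10) = 6121499916241722700424880.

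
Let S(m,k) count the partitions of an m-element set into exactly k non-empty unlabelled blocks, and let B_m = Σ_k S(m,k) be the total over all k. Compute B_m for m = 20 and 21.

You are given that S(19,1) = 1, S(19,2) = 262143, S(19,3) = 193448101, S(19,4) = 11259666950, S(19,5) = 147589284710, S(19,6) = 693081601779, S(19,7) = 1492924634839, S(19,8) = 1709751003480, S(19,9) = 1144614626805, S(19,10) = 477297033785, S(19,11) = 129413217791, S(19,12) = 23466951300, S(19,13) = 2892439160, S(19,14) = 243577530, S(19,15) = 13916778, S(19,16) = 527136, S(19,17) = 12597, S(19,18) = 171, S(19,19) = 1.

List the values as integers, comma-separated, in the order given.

i=20: T(20,1)=0+1·1=1 | T(20,2)=1+2·262143=524287 | T(20,3)=262143+3·193448101=580606446 | T(20,4)=193448101+4·11259666950=45232115901 | T(20,5)=11259666950+5·147589284710=749206090500 | T(20,6)=147589284710+6·693081601779=4306078895384 | T(20,7)=693081601779+7·1492924634839=11143554045652 | T(20,8)=1492924634839+8·1709751003480=15170932662679 | T(20,9)=1709751003480+9·1144614626805=12011282644725 | T(20,10)=1144614626805+10·477297033785=5917584964655 | T(20,11)=477297033785+11·129413217791=1900842429486 | T(20,12)=129413217791+12·23466951300=411016633391 | T(20,13)=23466951300+13·2892439160=61068660380 | T(20,14)=2892439160+14·243577530=6302524580 | T(20,15)=243577530+15·13916778=452329200 | T(20,16)=13916778+16·527136=22350954 | T(20,17)=527136+17·12597=741285 | T(20,18)=12597+18·171=15675 | T(20,19)=171+19·1=190 | T(20,20)=1+20·0=1
i=21: T(21,1)=0+1·1=1 | T(21,2)=1+2·524287=1048575 | T(21,3)=524287+3·580606446=1742343625 | T(21,4)=580606446+4·45232115901=181509070050 | T(21,5)=45232115901+5·749206090500=3791262568401 | T(21,6)=749206090500+6·4306078895384=26585679462804 | T(21,7)=4306078895384+7·11143554045652=82310957214948 | T(21,8)=11143554045652+8·15170932662679=132511015347084 | T(21,9)=15170932662679+9·12011282644725=123272476465204 | T(21,10)=12011282644725+10·5917584964655=71187132291275 | T(21,11)=5917584964655+11·1900842429486=26826851689001 | T(21,12)=1900842429486+12·411016633391=6833042030178 | T(21,13)=411016633391+13·61068660380=1204909218331 | T(21,14)=61068660380+14·6302524580=149304004500 | T(21,15)=6302524580+15·452329200=13087462580 | T(21,16)=452329200+16·22350954=809944464 | T(21,17)=22350954+17·741285=34952799 | T(21,18)=741285+18·15675=1023435 | T(21,19)=15675+19·190=19285 | T(21,20)=190+20·1=210 | T(21,21)=1+21·0=1
B_20 = ΣS(20,k) = 1+524287+580606446+45232115901+749206090500+4306078895384+11143554045652+15170932662679+12011282644725+5917584964655+1900842429486+411016633391+61068660380+6302524580+452329200+22350954+741285+15675+190+1 = 51724158235372
B_21 = ΣS(21,k) = 1+1048575+1742343625+181509070050+3791262568401+26585679462804+82310957214948+132511015347084+123272476465204+71187132291275+26826851689001+6833042030178+1204909218331+149304004500+13087462580+809944464+34952799+1023435+19285+210+1 = 474869816156751

51724158235372, 474869816156751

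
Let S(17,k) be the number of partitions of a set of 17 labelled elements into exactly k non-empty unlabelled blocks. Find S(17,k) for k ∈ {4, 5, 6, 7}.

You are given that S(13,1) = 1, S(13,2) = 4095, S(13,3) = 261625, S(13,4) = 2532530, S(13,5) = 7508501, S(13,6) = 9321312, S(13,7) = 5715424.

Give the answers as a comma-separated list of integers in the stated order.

694337290, 5652751651, 17505749898, 25708104786

i=14: T(14,1)=0+1·1=1 | T(14,2)=1+2·4095=8191 | T(14,3)=4095+3·261625=788970 | T(14,4)=261625+4·2532530=10391745 | T(14,5)=2532530+5·7508501=40075035 | T(14,6)=7508501+6·9321312=63436373 | T(14,7)=9321312+7·5715424=49329280
i=15: T(15,2)=1+2·8191=16383 | T(15,3)=8191+3·788970=2375101 | T(15,4)=788970+4·10391745=42355950 | T(15,5)=10391745+5·40075035=210766920 | T(15,6)=40075035+6·63436373=420693273 | T(15,7)=63436373+7·49329280=408741333
i=16: T(16,3)=16383+3·2375101=7141686 | T(16,4)=2375101+4·42355950=171798901 | T(16,5)=42355950+5·210766920=1096190550 | T(16,6)=210766920+6·420693273=2734926558 | T(16,7)=420693273+7·408741333=3281882604
i=17: T(17,4)=7141686+4·171798901=694337290 | T(17,5)=171798901+5·1096190550=5652751651 | T(17,6)=1096190550+6·2734926558=17505749898 | T(17,7)=2734926558+7·3281882604=25708104786
Read S(17,4) = 694337290, S(17,5) = 5652751651, S(17,6) = 17505749898, S(17,7) = 25708104786.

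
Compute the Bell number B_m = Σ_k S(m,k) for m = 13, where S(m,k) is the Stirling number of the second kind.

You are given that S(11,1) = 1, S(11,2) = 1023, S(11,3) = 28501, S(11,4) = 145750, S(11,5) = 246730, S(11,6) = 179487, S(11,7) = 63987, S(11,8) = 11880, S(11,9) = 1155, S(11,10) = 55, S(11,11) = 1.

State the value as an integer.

27644437

row 12: T[12][1]=1·1+0=1  T[12][2]=2·1023+1=2047  T[12][3]=3·28501+1023=86526  T[12][4]=4·145750+28501=611501  T[12][5]=5·246730+145750=1379400  T[12][6]=6·179487+246730=1323652  T[12][7]=7·63987+179487=627396  T[12][8]=8·11880+63987=159027  T[12][9]=9·1155+11880=22275  T[12][10]=10·55+1155=1705  T[12][11]=11·1+55=66  T[12][12]=12·0+1=1
row 13: T[13][1]=1·1+0=1  T[13][2]=2·2047+1=4095  T[13][3]=3·86526+2047=261625  T[13][4]=4·611501+86526=2532530  T[13][5]=5·1379400+611501=7508501  T[13][6]=6·1323652+1379400=9321312  T[13][7]=7·627396+1323652=5715424  T[13][8]=8·159027+627396=1899612  T[13][9]=9·22275+159027=359502  T[13][10]=10·1705+22275=39325  T[13][11]=11·66+1705=2431  T[13][12]=12·1+66=78  T[13][13]=13·0+1=1
B_13 = ΣS(13,k) = 1+4095+261625+2532530+7508501+9321312+5715424+1899612+359502+39325+2431+78+1 = 27644437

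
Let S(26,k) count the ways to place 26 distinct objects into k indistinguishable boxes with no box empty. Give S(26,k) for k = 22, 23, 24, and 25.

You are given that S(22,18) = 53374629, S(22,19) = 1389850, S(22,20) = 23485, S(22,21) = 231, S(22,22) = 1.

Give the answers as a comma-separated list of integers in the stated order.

238929405, 4126200, 47450, 325

[23] T[23,19]:19*1389850+53374629=79781779 · T[23,20]:20*23485+1389850=1859550 · T[23,21]:21*231+23485=28336 · T[23,22]:22*1+231=253 · T[23,23]:23*0+1=1
[24] T[24,20]:20*1859550+79781779=116972779 · T[24,21]:21*28336+1859550=2454606 · T[24,22]:22*253+28336=33902 · T[24,23]:23*1+253=276 · T[24,24]:24*0+1=1
[25] T[25,21]:21*2454606+116972779=168519505 · T[25,22]:22*33902+2454606=3200450 · T[25,23]:23*276+33902=40250 · T[25,24]:24*1+276=300 · T[25,25]:25*0+1=1
[26] T[26,22]:22*3200450+168519505=238929405 · T[26,23]:23*40250+3200450=4126200 · T[26,24]:24*300+40250=47450 · T[26,25]:25*1+300=325
Read S(26,22) = 238929405, S(26,23) = 4126200, S(26,24) = 47450, S(26,25) = 325.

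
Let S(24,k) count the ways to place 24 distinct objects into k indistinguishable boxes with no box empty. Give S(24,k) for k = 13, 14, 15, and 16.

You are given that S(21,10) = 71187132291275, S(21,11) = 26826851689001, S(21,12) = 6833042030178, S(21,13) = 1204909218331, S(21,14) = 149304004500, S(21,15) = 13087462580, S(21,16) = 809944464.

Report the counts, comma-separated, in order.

6888836057922000, 1362091021641000, 195820242247080, 20677182465555

i=22: T(22,11)=71187132291275+11·26826851689001=366282500870286 | T(22,12)=26826851689001+12·6833042030178=108823356051137 | T(22,13)=6833042030178+13·1204909218331=22496861868481 | T(22,14)=1204909218331+14·149304004500=3295165281331 | T(22,15)=149304004500+15·13087462580=345615943200 | T(22,16)=13087462580+16·809944464=26046574004
i=23: T(23,12)=366282500870286+12·108823356051137=1672162773483930 | T(23,13)=108823356051137+13·22496861868481=401282560341390 | T(23,14)=22496861868481+14·3295165281331=68629175807115 | T(23,15)=3295165281331+15·345615943200=8479404429331 | T(23,16)=345615943200+16·26046574004=762361127264
i=24: T(24,13)=1672162773483930+13·401282560341390=6888836057922000 | T(24,14)=401282560341390+14·68629175807115=1362091021641000 | T(24,15)=68629175807115+15·8479404429331=195820242247080 | T(24,16)=8479404429331+16·762361127264=20677182465555
Read S(24,13) = 6888836057922000, S(24,14) = 1362091021641000, S(24,15) = 195820242247080, S(24,16) = 20677182465555.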